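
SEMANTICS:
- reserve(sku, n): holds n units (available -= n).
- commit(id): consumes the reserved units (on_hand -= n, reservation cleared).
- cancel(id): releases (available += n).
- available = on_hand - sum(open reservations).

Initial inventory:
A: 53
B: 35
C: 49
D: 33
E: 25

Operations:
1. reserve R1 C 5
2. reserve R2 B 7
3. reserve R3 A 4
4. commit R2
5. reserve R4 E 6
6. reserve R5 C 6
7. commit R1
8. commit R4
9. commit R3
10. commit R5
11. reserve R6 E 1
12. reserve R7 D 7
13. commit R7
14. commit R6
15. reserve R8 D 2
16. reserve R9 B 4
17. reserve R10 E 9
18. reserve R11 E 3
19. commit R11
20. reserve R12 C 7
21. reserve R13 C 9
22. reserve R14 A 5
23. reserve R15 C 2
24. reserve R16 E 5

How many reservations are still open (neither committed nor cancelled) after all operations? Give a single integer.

Answer: 8

Derivation:
Step 1: reserve R1 C 5 -> on_hand[A=53 B=35 C=49 D=33 E=25] avail[A=53 B=35 C=44 D=33 E=25] open={R1}
Step 2: reserve R2 B 7 -> on_hand[A=53 B=35 C=49 D=33 E=25] avail[A=53 B=28 C=44 D=33 E=25] open={R1,R2}
Step 3: reserve R3 A 4 -> on_hand[A=53 B=35 C=49 D=33 E=25] avail[A=49 B=28 C=44 D=33 E=25] open={R1,R2,R3}
Step 4: commit R2 -> on_hand[A=53 B=28 C=49 D=33 E=25] avail[A=49 B=28 C=44 D=33 E=25] open={R1,R3}
Step 5: reserve R4 E 6 -> on_hand[A=53 B=28 C=49 D=33 E=25] avail[A=49 B=28 C=44 D=33 E=19] open={R1,R3,R4}
Step 6: reserve R5 C 6 -> on_hand[A=53 B=28 C=49 D=33 E=25] avail[A=49 B=28 C=38 D=33 E=19] open={R1,R3,R4,R5}
Step 7: commit R1 -> on_hand[A=53 B=28 C=44 D=33 E=25] avail[A=49 B=28 C=38 D=33 E=19] open={R3,R4,R5}
Step 8: commit R4 -> on_hand[A=53 B=28 C=44 D=33 E=19] avail[A=49 B=28 C=38 D=33 E=19] open={R3,R5}
Step 9: commit R3 -> on_hand[A=49 B=28 C=44 D=33 E=19] avail[A=49 B=28 C=38 D=33 E=19] open={R5}
Step 10: commit R5 -> on_hand[A=49 B=28 C=38 D=33 E=19] avail[A=49 B=28 C=38 D=33 E=19] open={}
Step 11: reserve R6 E 1 -> on_hand[A=49 B=28 C=38 D=33 E=19] avail[A=49 B=28 C=38 D=33 E=18] open={R6}
Step 12: reserve R7 D 7 -> on_hand[A=49 B=28 C=38 D=33 E=19] avail[A=49 B=28 C=38 D=26 E=18] open={R6,R7}
Step 13: commit R7 -> on_hand[A=49 B=28 C=38 D=26 E=19] avail[A=49 B=28 C=38 D=26 E=18] open={R6}
Step 14: commit R6 -> on_hand[A=49 B=28 C=38 D=26 E=18] avail[A=49 B=28 C=38 D=26 E=18] open={}
Step 15: reserve R8 D 2 -> on_hand[A=49 B=28 C=38 D=26 E=18] avail[A=49 B=28 C=38 D=24 E=18] open={R8}
Step 16: reserve R9 B 4 -> on_hand[A=49 B=28 C=38 D=26 E=18] avail[A=49 B=24 C=38 D=24 E=18] open={R8,R9}
Step 17: reserve R10 E 9 -> on_hand[A=49 B=28 C=38 D=26 E=18] avail[A=49 B=24 C=38 D=24 E=9] open={R10,R8,R9}
Step 18: reserve R11 E 3 -> on_hand[A=49 B=28 C=38 D=26 E=18] avail[A=49 B=24 C=38 D=24 E=6] open={R10,R11,R8,R9}
Step 19: commit R11 -> on_hand[A=49 B=28 C=38 D=26 E=15] avail[A=49 B=24 C=38 D=24 E=6] open={R10,R8,R9}
Step 20: reserve R12 C 7 -> on_hand[A=49 B=28 C=38 D=26 E=15] avail[A=49 B=24 C=31 D=24 E=6] open={R10,R12,R8,R9}
Step 21: reserve R13 C 9 -> on_hand[A=49 B=28 C=38 D=26 E=15] avail[A=49 B=24 C=22 D=24 E=6] open={R10,R12,R13,R8,R9}
Step 22: reserve R14 A 5 -> on_hand[A=49 B=28 C=38 D=26 E=15] avail[A=44 B=24 C=22 D=24 E=6] open={R10,R12,R13,R14,R8,R9}
Step 23: reserve R15 C 2 -> on_hand[A=49 B=28 C=38 D=26 E=15] avail[A=44 B=24 C=20 D=24 E=6] open={R10,R12,R13,R14,R15,R8,R9}
Step 24: reserve R16 E 5 -> on_hand[A=49 B=28 C=38 D=26 E=15] avail[A=44 B=24 C=20 D=24 E=1] open={R10,R12,R13,R14,R15,R16,R8,R9}
Open reservations: ['R10', 'R12', 'R13', 'R14', 'R15', 'R16', 'R8', 'R9'] -> 8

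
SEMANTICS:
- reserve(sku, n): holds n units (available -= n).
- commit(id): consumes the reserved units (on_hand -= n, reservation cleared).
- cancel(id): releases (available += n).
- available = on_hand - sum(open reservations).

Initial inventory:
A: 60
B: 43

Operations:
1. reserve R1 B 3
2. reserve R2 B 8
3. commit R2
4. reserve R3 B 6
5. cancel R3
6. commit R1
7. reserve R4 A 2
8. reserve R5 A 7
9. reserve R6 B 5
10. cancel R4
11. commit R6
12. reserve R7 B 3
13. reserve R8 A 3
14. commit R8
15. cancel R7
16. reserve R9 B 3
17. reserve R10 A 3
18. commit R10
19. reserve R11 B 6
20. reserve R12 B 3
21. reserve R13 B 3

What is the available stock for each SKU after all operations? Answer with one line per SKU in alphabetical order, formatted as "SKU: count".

Step 1: reserve R1 B 3 -> on_hand[A=60 B=43] avail[A=60 B=40] open={R1}
Step 2: reserve R2 B 8 -> on_hand[A=60 B=43] avail[A=60 B=32] open={R1,R2}
Step 3: commit R2 -> on_hand[A=60 B=35] avail[A=60 B=32] open={R1}
Step 4: reserve R3 B 6 -> on_hand[A=60 B=35] avail[A=60 B=26] open={R1,R3}
Step 5: cancel R3 -> on_hand[A=60 B=35] avail[A=60 B=32] open={R1}
Step 6: commit R1 -> on_hand[A=60 B=32] avail[A=60 B=32] open={}
Step 7: reserve R4 A 2 -> on_hand[A=60 B=32] avail[A=58 B=32] open={R4}
Step 8: reserve R5 A 7 -> on_hand[A=60 B=32] avail[A=51 B=32] open={R4,R5}
Step 9: reserve R6 B 5 -> on_hand[A=60 B=32] avail[A=51 B=27] open={R4,R5,R6}
Step 10: cancel R4 -> on_hand[A=60 B=32] avail[A=53 B=27] open={R5,R6}
Step 11: commit R6 -> on_hand[A=60 B=27] avail[A=53 B=27] open={R5}
Step 12: reserve R7 B 3 -> on_hand[A=60 B=27] avail[A=53 B=24] open={R5,R7}
Step 13: reserve R8 A 3 -> on_hand[A=60 B=27] avail[A=50 B=24] open={R5,R7,R8}
Step 14: commit R8 -> on_hand[A=57 B=27] avail[A=50 B=24] open={R5,R7}
Step 15: cancel R7 -> on_hand[A=57 B=27] avail[A=50 B=27] open={R5}
Step 16: reserve R9 B 3 -> on_hand[A=57 B=27] avail[A=50 B=24] open={R5,R9}
Step 17: reserve R10 A 3 -> on_hand[A=57 B=27] avail[A=47 B=24] open={R10,R5,R9}
Step 18: commit R10 -> on_hand[A=54 B=27] avail[A=47 B=24] open={R5,R9}
Step 19: reserve R11 B 6 -> on_hand[A=54 B=27] avail[A=47 B=18] open={R11,R5,R9}
Step 20: reserve R12 B 3 -> on_hand[A=54 B=27] avail[A=47 B=15] open={R11,R12,R5,R9}
Step 21: reserve R13 B 3 -> on_hand[A=54 B=27] avail[A=47 B=12] open={R11,R12,R13,R5,R9}

Answer: A: 47
B: 12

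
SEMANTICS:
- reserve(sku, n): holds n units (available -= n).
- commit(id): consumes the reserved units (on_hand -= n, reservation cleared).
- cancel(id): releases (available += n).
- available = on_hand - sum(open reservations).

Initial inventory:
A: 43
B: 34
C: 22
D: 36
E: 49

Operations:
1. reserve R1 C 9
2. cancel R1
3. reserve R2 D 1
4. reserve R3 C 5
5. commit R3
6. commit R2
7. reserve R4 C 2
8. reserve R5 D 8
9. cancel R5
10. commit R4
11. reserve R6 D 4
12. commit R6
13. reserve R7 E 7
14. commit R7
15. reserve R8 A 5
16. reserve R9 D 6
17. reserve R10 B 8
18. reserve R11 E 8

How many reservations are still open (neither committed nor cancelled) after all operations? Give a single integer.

Step 1: reserve R1 C 9 -> on_hand[A=43 B=34 C=22 D=36 E=49] avail[A=43 B=34 C=13 D=36 E=49] open={R1}
Step 2: cancel R1 -> on_hand[A=43 B=34 C=22 D=36 E=49] avail[A=43 B=34 C=22 D=36 E=49] open={}
Step 3: reserve R2 D 1 -> on_hand[A=43 B=34 C=22 D=36 E=49] avail[A=43 B=34 C=22 D=35 E=49] open={R2}
Step 4: reserve R3 C 5 -> on_hand[A=43 B=34 C=22 D=36 E=49] avail[A=43 B=34 C=17 D=35 E=49] open={R2,R3}
Step 5: commit R3 -> on_hand[A=43 B=34 C=17 D=36 E=49] avail[A=43 B=34 C=17 D=35 E=49] open={R2}
Step 6: commit R2 -> on_hand[A=43 B=34 C=17 D=35 E=49] avail[A=43 B=34 C=17 D=35 E=49] open={}
Step 7: reserve R4 C 2 -> on_hand[A=43 B=34 C=17 D=35 E=49] avail[A=43 B=34 C=15 D=35 E=49] open={R4}
Step 8: reserve R5 D 8 -> on_hand[A=43 B=34 C=17 D=35 E=49] avail[A=43 B=34 C=15 D=27 E=49] open={R4,R5}
Step 9: cancel R5 -> on_hand[A=43 B=34 C=17 D=35 E=49] avail[A=43 B=34 C=15 D=35 E=49] open={R4}
Step 10: commit R4 -> on_hand[A=43 B=34 C=15 D=35 E=49] avail[A=43 B=34 C=15 D=35 E=49] open={}
Step 11: reserve R6 D 4 -> on_hand[A=43 B=34 C=15 D=35 E=49] avail[A=43 B=34 C=15 D=31 E=49] open={R6}
Step 12: commit R6 -> on_hand[A=43 B=34 C=15 D=31 E=49] avail[A=43 B=34 C=15 D=31 E=49] open={}
Step 13: reserve R7 E 7 -> on_hand[A=43 B=34 C=15 D=31 E=49] avail[A=43 B=34 C=15 D=31 E=42] open={R7}
Step 14: commit R7 -> on_hand[A=43 B=34 C=15 D=31 E=42] avail[A=43 B=34 C=15 D=31 E=42] open={}
Step 15: reserve R8 A 5 -> on_hand[A=43 B=34 C=15 D=31 E=42] avail[A=38 B=34 C=15 D=31 E=42] open={R8}
Step 16: reserve R9 D 6 -> on_hand[A=43 B=34 C=15 D=31 E=42] avail[A=38 B=34 C=15 D=25 E=42] open={R8,R9}
Step 17: reserve R10 B 8 -> on_hand[A=43 B=34 C=15 D=31 E=42] avail[A=38 B=26 C=15 D=25 E=42] open={R10,R8,R9}
Step 18: reserve R11 E 8 -> on_hand[A=43 B=34 C=15 D=31 E=42] avail[A=38 B=26 C=15 D=25 E=34] open={R10,R11,R8,R9}
Open reservations: ['R10', 'R11', 'R8', 'R9'] -> 4

Answer: 4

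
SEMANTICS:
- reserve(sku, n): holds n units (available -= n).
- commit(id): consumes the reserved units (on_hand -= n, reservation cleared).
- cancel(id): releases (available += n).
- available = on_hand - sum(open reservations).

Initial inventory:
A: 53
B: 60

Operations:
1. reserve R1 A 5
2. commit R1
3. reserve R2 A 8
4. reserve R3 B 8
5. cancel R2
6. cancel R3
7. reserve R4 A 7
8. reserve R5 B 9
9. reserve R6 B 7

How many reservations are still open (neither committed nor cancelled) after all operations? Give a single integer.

Answer: 3

Derivation:
Step 1: reserve R1 A 5 -> on_hand[A=53 B=60] avail[A=48 B=60] open={R1}
Step 2: commit R1 -> on_hand[A=48 B=60] avail[A=48 B=60] open={}
Step 3: reserve R2 A 8 -> on_hand[A=48 B=60] avail[A=40 B=60] open={R2}
Step 4: reserve R3 B 8 -> on_hand[A=48 B=60] avail[A=40 B=52] open={R2,R3}
Step 5: cancel R2 -> on_hand[A=48 B=60] avail[A=48 B=52] open={R3}
Step 6: cancel R3 -> on_hand[A=48 B=60] avail[A=48 B=60] open={}
Step 7: reserve R4 A 7 -> on_hand[A=48 B=60] avail[A=41 B=60] open={R4}
Step 8: reserve R5 B 9 -> on_hand[A=48 B=60] avail[A=41 B=51] open={R4,R5}
Step 9: reserve R6 B 7 -> on_hand[A=48 B=60] avail[A=41 B=44] open={R4,R5,R6}
Open reservations: ['R4', 'R5', 'R6'] -> 3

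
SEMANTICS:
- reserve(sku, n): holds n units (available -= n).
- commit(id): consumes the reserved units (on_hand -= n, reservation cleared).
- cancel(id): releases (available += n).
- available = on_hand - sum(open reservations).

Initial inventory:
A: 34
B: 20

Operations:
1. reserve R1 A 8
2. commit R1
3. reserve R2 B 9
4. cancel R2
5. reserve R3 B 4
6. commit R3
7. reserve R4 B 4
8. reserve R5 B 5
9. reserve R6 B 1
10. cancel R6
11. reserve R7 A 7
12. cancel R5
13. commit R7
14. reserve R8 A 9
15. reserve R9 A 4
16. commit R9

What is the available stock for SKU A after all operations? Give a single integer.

Step 1: reserve R1 A 8 -> on_hand[A=34 B=20] avail[A=26 B=20] open={R1}
Step 2: commit R1 -> on_hand[A=26 B=20] avail[A=26 B=20] open={}
Step 3: reserve R2 B 9 -> on_hand[A=26 B=20] avail[A=26 B=11] open={R2}
Step 4: cancel R2 -> on_hand[A=26 B=20] avail[A=26 B=20] open={}
Step 5: reserve R3 B 4 -> on_hand[A=26 B=20] avail[A=26 B=16] open={R3}
Step 6: commit R3 -> on_hand[A=26 B=16] avail[A=26 B=16] open={}
Step 7: reserve R4 B 4 -> on_hand[A=26 B=16] avail[A=26 B=12] open={R4}
Step 8: reserve R5 B 5 -> on_hand[A=26 B=16] avail[A=26 B=7] open={R4,R5}
Step 9: reserve R6 B 1 -> on_hand[A=26 B=16] avail[A=26 B=6] open={R4,R5,R6}
Step 10: cancel R6 -> on_hand[A=26 B=16] avail[A=26 B=7] open={R4,R5}
Step 11: reserve R7 A 7 -> on_hand[A=26 B=16] avail[A=19 B=7] open={R4,R5,R7}
Step 12: cancel R5 -> on_hand[A=26 B=16] avail[A=19 B=12] open={R4,R7}
Step 13: commit R7 -> on_hand[A=19 B=16] avail[A=19 B=12] open={R4}
Step 14: reserve R8 A 9 -> on_hand[A=19 B=16] avail[A=10 B=12] open={R4,R8}
Step 15: reserve R9 A 4 -> on_hand[A=19 B=16] avail[A=6 B=12] open={R4,R8,R9}
Step 16: commit R9 -> on_hand[A=15 B=16] avail[A=6 B=12] open={R4,R8}
Final available[A] = 6

Answer: 6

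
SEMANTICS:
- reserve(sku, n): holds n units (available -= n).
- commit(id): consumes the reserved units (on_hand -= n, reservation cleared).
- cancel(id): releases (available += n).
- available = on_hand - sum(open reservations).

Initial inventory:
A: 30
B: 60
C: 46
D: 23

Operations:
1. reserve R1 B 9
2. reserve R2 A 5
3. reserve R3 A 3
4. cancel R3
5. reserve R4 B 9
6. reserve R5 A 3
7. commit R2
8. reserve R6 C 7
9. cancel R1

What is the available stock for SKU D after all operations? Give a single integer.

Step 1: reserve R1 B 9 -> on_hand[A=30 B=60 C=46 D=23] avail[A=30 B=51 C=46 D=23] open={R1}
Step 2: reserve R2 A 5 -> on_hand[A=30 B=60 C=46 D=23] avail[A=25 B=51 C=46 D=23] open={R1,R2}
Step 3: reserve R3 A 3 -> on_hand[A=30 B=60 C=46 D=23] avail[A=22 B=51 C=46 D=23] open={R1,R2,R3}
Step 4: cancel R3 -> on_hand[A=30 B=60 C=46 D=23] avail[A=25 B=51 C=46 D=23] open={R1,R2}
Step 5: reserve R4 B 9 -> on_hand[A=30 B=60 C=46 D=23] avail[A=25 B=42 C=46 D=23] open={R1,R2,R4}
Step 6: reserve R5 A 3 -> on_hand[A=30 B=60 C=46 D=23] avail[A=22 B=42 C=46 D=23] open={R1,R2,R4,R5}
Step 7: commit R2 -> on_hand[A=25 B=60 C=46 D=23] avail[A=22 B=42 C=46 D=23] open={R1,R4,R5}
Step 8: reserve R6 C 7 -> on_hand[A=25 B=60 C=46 D=23] avail[A=22 B=42 C=39 D=23] open={R1,R4,R5,R6}
Step 9: cancel R1 -> on_hand[A=25 B=60 C=46 D=23] avail[A=22 B=51 C=39 D=23] open={R4,R5,R6}
Final available[D] = 23

Answer: 23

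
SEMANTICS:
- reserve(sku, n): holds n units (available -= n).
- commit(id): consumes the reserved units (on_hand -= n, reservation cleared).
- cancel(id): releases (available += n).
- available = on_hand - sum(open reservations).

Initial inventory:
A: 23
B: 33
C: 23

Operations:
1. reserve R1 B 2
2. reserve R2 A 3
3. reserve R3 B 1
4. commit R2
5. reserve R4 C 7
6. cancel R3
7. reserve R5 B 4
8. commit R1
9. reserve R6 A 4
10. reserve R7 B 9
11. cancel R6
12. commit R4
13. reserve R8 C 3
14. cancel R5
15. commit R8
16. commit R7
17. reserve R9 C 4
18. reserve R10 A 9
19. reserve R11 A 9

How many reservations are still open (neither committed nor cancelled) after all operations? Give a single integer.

Answer: 3

Derivation:
Step 1: reserve R1 B 2 -> on_hand[A=23 B=33 C=23] avail[A=23 B=31 C=23] open={R1}
Step 2: reserve R2 A 3 -> on_hand[A=23 B=33 C=23] avail[A=20 B=31 C=23] open={R1,R2}
Step 3: reserve R3 B 1 -> on_hand[A=23 B=33 C=23] avail[A=20 B=30 C=23] open={R1,R2,R3}
Step 4: commit R2 -> on_hand[A=20 B=33 C=23] avail[A=20 B=30 C=23] open={R1,R3}
Step 5: reserve R4 C 7 -> on_hand[A=20 B=33 C=23] avail[A=20 B=30 C=16] open={R1,R3,R4}
Step 6: cancel R3 -> on_hand[A=20 B=33 C=23] avail[A=20 B=31 C=16] open={R1,R4}
Step 7: reserve R5 B 4 -> on_hand[A=20 B=33 C=23] avail[A=20 B=27 C=16] open={R1,R4,R5}
Step 8: commit R1 -> on_hand[A=20 B=31 C=23] avail[A=20 B=27 C=16] open={R4,R5}
Step 9: reserve R6 A 4 -> on_hand[A=20 B=31 C=23] avail[A=16 B=27 C=16] open={R4,R5,R6}
Step 10: reserve R7 B 9 -> on_hand[A=20 B=31 C=23] avail[A=16 B=18 C=16] open={R4,R5,R6,R7}
Step 11: cancel R6 -> on_hand[A=20 B=31 C=23] avail[A=20 B=18 C=16] open={R4,R5,R7}
Step 12: commit R4 -> on_hand[A=20 B=31 C=16] avail[A=20 B=18 C=16] open={R5,R7}
Step 13: reserve R8 C 3 -> on_hand[A=20 B=31 C=16] avail[A=20 B=18 C=13] open={R5,R7,R8}
Step 14: cancel R5 -> on_hand[A=20 B=31 C=16] avail[A=20 B=22 C=13] open={R7,R8}
Step 15: commit R8 -> on_hand[A=20 B=31 C=13] avail[A=20 B=22 C=13] open={R7}
Step 16: commit R7 -> on_hand[A=20 B=22 C=13] avail[A=20 B=22 C=13] open={}
Step 17: reserve R9 C 4 -> on_hand[A=20 B=22 C=13] avail[A=20 B=22 C=9] open={R9}
Step 18: reserve R10 A 9 -> on_hand[A=20 B=22 C=13] avail[A=11 B=22 C=9] open={R10,R9}
Step 19: reserve R11 A 9 -> on_hand[A=20 B=22 C=13] avail[A=2 B=22 C=9] open={R10,R11,R9}
Open reservations: ['R10', 'R11', 'R9'] -> 3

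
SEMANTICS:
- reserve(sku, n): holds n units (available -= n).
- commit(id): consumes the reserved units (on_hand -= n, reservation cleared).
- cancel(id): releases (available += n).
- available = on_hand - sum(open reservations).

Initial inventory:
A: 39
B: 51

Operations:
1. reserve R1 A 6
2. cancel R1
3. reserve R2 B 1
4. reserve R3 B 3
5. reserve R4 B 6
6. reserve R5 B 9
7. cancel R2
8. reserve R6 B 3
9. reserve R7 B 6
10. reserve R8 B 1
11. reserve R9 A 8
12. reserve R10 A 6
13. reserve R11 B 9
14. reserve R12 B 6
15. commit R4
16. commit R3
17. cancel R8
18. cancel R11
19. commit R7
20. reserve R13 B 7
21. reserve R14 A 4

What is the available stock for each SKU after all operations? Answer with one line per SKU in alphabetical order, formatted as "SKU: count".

Step 1: reserve R1 A 6 -> on_hand[A=39 B=51] avail[A=33 B=51] open={R1}
Step 2: cancel R1 -> on_hand[A=39 B=51] avail[A=39 B=51] open={}
Step 3: reserve R2 B 1 -> on_hand[A=39 B=51] avail[A=39 B=50] open={R2}
Step 4: reserve R3 B 3 -> on_hand[A=39 B=51] avail[A=39 B=47] open={R2,R3}
Step 5: reserve R4 B 6 -> on_hand[A=39 B=51] avail[A=39 B=41] open={R2,R3,R4}
Step 6: reserve R5 B 9 -> on_hand[A=39 B=51] avail[A=39 B=32] open={R2,R3,R4,R5}
Step 7: cancel R2 -> on_hand[A=39 B=51] avail[A=39 B=33] open={R3,R4,R5}
Step 8: reserve R6 B 3 -> on_hand[A=39 B=51] avail[A=39 B=30] open={R3,R4,R5,R6}
Step 9: reserve R7 B 6 -> on_hand[A=39 B=51] avail[A=39 B=24] open={R3,R4,R5,R6,R7}
Step 10: reserve R8 B 1 -> on_hand[A=39 B=51] avail[A=39 B=23] open={R3,R4,R5,R6,R7,R8}
Step 11: reserve R9 A 8 -> on_hand[A=39 B=51] avail[A=31 B=23] open={R3,R4,R5,R6,R7,R8,R9}
Step 12: reserve R10 A 6 -> on_hand[A=39 B=51] avail[A=25 B=23] open={R10,R3,R4,R5,R6,R7,R8,R9}
Step 13: reserve R11 B 9 -> on_hand[A=39 B=51] avail[A=25 B=14] open={R10,R11,R3,R4,R5,R6,R7,R8,R9}
Step 14: reserve R12 B 6 -> on_hand[A=39 B=51] avail[A=25 B=8] open={R10,R11,R12,R3,R4,R5,R6,R7,R8,R9}
Step 15: commit R4 -> on_hand[A=39 B=45] avail[A=25 B=8] open={R10,R11,R12,R3,R5,R6,R7,R8,R9}
Step 16: commit R3 -> on_hand[A=39 B=42] avail[A=25 B=8] open={R10,R11,R12,R5,R6,R7,R8,R9}
Step 17: cancel R8 -> on_hand[A=39 B=42] avail[A=25 B=9] open={R10,R11,R12,R5,R6,R7,R9}
Step 18: cancel R11 -> on_hand[A=39 B=42] avail[A=25 B=18] open={R10,R12,R5,R6,R7,R9}
Step 19: commit R7 -> on_hand[A=39 B=36] avail[A=25 B=18] open={R10,R12,R5,R6,R9}
Step 20: reserve R13 B 7 -> on_hand[A=39 B=36] avail[A=25 B=11] open={R10,R12,R13,R5,R6,R9}
Step 21: reserve R14 A 4 -> on_hand[A=39 B=36] avail[A=21 B=11] open={R10,R12,R13,R14,R5,R6,R9}

Answer: A: 21
B: 11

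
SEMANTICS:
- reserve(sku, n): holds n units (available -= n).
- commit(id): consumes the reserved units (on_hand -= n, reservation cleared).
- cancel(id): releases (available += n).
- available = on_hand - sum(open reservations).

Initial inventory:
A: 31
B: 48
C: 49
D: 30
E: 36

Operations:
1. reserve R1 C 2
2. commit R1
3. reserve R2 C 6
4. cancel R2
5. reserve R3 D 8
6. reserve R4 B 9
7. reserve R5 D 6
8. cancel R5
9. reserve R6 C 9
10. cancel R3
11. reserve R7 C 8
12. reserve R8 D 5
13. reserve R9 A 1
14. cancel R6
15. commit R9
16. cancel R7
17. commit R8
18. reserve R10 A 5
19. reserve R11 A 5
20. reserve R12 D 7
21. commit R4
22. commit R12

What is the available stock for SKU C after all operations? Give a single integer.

Answer: 47

Derivation:
Step 1: reserve R1 C 2 -> on_hand[A=31 B=48 C=49 D=30 E=36] avail[A=31 B=48 C=47 D=30 E=36] open={R1}
Step 2: commit R1 -> on_hand[A=31 B=48 C=47 D=30 E=36] avail[A=31 B=48 C=47 D=30 E=36] open={}
Step 3: reserve R2 C 6 -> on_hand[A=31 B=48 C=47 D=30 E=36] avail[A=31 B=48 C=41 D=30 E=36] open={R2}
Step 4: cancel R2 -> on_hand[A=31 B=48 C=47 D=30 E=36] avail[A=31 B=48 C=47 D=30 E=36] open={}
Step 5: reserve R3 D 8 -> on_hand[A=31 B=48 C=47 D=30 E=36] avail[A=31 B=48 C=47 D=22 E=36] open={R3}
Step 6: reserve R4 B 9 -> on_hand[A=31 B=48 C=47 D=30 E=36] avail[A=31 B=39 C=47 D=22 E=36] open={R3,R4}
Step 7: reserve R5 D 6 -> on_hand[A=31 B=48 C=47 D=30 E=36] avail[A=31 B=39 C=47 D=16 E=36] open={R3,R4,R5}
Step 8: cancel R5 -> on_hand[A=31 B=48 C=47 D=30 E=36] avail[A=31 B=39 C=47 D=22 E=36] open={R3,R4}
Step 9: reserve R6 C 9 -> on_hand[A=31 B=48 C=47 D=30 E=36] avail[A=31 B=39 C=38 D=22 E=36] open={R3,R4,R6}
Step 10: cancel R3 -> on_hand[A=31 B=48 C=47 D=30 E=36] avail[A=31 B=39 C=38 D=30 E=36] open={R4,R6}
Step 11: reserve R7 C 8 -> on_hand[A=31 B=48 C=47 D=30 E=36] avail[A=31 B=39 C=30 D=30 E=36] open={R4,R6,R7}
Step 12: reserve R8 D 5 -> on_hand[A=31 B=48 C=47 D=30 E=36] avail[A=31 B=39 C=30 D=25 E=36] open={R4,R6,R7,R8}
Step 13: reserve R9 A 1 -> on_hand[A=31 B=48 C=47 D=30 E=36] avail[A=30 B=39 C=30 D=25 E=36] open={R4,R6,R7,R8,R9}
Step 14: cancel R6 -> on_hand[A=31 B=48 C=47 D=30 E=36] avail[A=30 B=39 C=39 D=25 E=36] open={R4,R7,R8,R9}
Step 15: commit R9 -> on_hand[A=30 B=48 C=47 D=30 E=36] avail[A=30 B=39 C=39 D=25 E=36] open={R4,R7,R8}
Step 16: cancel R7 -> on_hand[A=30 B=48 C=47 D=30 E=36] avail[A=30 B=39 C=47 D=25 E=36] open={R4,R8}
Step 17: commit R8 -> on_hand[A=30 B=48 C=47 D=25 E=36] avail[A=30 B=39 C=47 D=25 E=36] open={R4}
Step 18: reserve R10 A 5 -> on_hand[A=30 B=48 C=47 D=25 E=36] avail[A=25 B=39 C=47 D=25 E=36] open={R10,R4}
Step 19: reserve R11 A 5 -> on_hand[A=30 B=48 C=47 D=25 E=36] avail[A=20 B=39 C=47 D=25 E=36] open={R10,R11,R4}
Step 20: reserve R12 D 7 -> on_hand[A=30 B=48 C=47 D=25 E=36] avail[A=20 B=39 C=47 D=18 E=36] open={R10,R11,R12,R4}
Step 21: commit R4 -> on_hand[A=30 B=39 C=47 D=25 E=36] avail[A=20 B=39 C=47 D=18 E=36] open={R10,R11,R12}
Step 22: commit R12 -> on_hand[A=30 B=39 C=47 D=18 E=36] avail[A=20 B=39 C=47 D=18 E=36] open={R10,R11}
Final available[C] = 47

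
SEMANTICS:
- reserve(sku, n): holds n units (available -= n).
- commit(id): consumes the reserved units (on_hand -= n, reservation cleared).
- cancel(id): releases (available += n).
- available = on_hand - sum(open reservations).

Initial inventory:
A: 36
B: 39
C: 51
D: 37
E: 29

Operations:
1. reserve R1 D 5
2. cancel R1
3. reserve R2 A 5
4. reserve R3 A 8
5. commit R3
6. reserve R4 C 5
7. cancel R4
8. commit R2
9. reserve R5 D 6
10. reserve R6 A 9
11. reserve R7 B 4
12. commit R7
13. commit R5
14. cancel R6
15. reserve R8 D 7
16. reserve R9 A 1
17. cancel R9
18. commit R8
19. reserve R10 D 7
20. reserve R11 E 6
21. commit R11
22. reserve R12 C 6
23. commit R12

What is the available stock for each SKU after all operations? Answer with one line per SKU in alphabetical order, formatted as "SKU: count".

Answer: A: 23
B: 35
C: 45
D: 17
E: 23

Derivation:
Step 1: reserve R1 D 5 -> on_hand[A=36 B=39 C=51 D=37 E=29] avail[A=36 B=39 C=51 D=32 E=29] open={R1}
Step 2: cancel R1 -> on_hand[A=36 B=39 C=51 D=37 E=29] avail[A=36 B=39 C=51 D=37 E=29] open={}
Step 3: reserve R2 A 5 -> on_hand[A=36 B=39 C=51 D=37 E=29] avail[A=31 B=39 C=51 D=37 E=29] open={R2}
Step 4: reserve R3 A 8 -> on_hand[A=36 B=39 C=51 D=37 E=29] avail[A=23 B=39 C=51 D=37 E=29] open={R2,R3}
Step 5: commit R3 -> on_hand[A=28 B=39 C=51 D=37 E=29] avail[A=23 B=39 C=51 D=37 E=29] open={R2}
Step 6: reserve R4 C 5 -> on_hand[A=28 B=39 C=51 D=37 E=29] avail[A=23 B=39 C=46 D=37 E=29] open={R2,R4}
Step 7: cancel R4 -> on_hand[A=28 B=39 C=51 D=37 E=29] avail[A=23 B=39 C=51 D=37 E=29] open={R2}
Step 8: commit R2 -> on_hand[A=23 B=39 C=51 D=37 E=29] avail[A=23 B=39 C=51 D=37 E=29] open={}
Step 9: reserve R5 D 6 -> on_hand[A=23 B=39 C=51 D=37 E=29] avail[A=23 B=39 C=51 D=31 E=29] open={R5}
Step 10: reserve R6 A 9 -> on_hand[A=23 B=39 C=51 D=37 E=29] avail[A=14 B=39 C=51 D=31 E=29] open={R5,R6}
Step 11: reserve R7 B 4 -> on_hand[A=23 B=39 C=51 D=37 E=29] avail[A=14 B=35 C=51 D=31 E=29] open={R5,R6,R7}
Step 12: commit R7 -> on_hand[A=23 B=35 C=51 D=37 E=29] avail[A=14 B=35 C=51 D=31 E=29] open={R5,R6}
Step 13: commit R5 -> on_hand[A=23 B=35 C=51 D=31 E=29] avail[A=14 B=35 C=51 D=31 E=29] open={R6}
Step 14: cancel R6 -> on_hand[A=23 B=35 C=51 D=31 E=29] avail[A=23 B=35 C=51 D=31 E=29] open={}
Step 15: reserve R8 D 7 -> on_hand[A=23 B=35 C=51 D=31 E=29] avail[A=23 B=35 C=51 D=24 E=29] open={R8}
Step 16: reserve R9 A 1 -> on_hand[A=23 B=35 C=51 D=31 E=29] avail[A=22 B=35 C=51 D=24 E=29] open={R8,R9}
Step 17: cancel R9 -> on_hand[A=23 B=35 C=51 D=31 E=29] avail[A=23 B=35 C=51 D=24 E=29] open={R8}
Step 18: commit R8 -> on_hand[A=23 B=35 C=51 D=24 E=29] avail[A=23 B=35 C=51 D=24 E=29] open={}
Step 19: reserve R10 D 7 -> on_hand[A=23 B=35 C=51 D=24 E=29] avail[A=23 B=35 C=51 D=17 E=29] open={R10}
Step 20: reserve R11 E 6 -> on_hand[A=23 B=35 C=51 D=24 E=29] avail[A=23 B=35 C=51 D=17 E=23] open={R10,R11}
Step 21: commit R11 -> on_hand[A=23 B=35 C=51 D=24 E=23] avail[A=23 B=35 C=51 D=17 E=23] open={R10}
Step 22: reserve R12 C 6 -> on_hand[A=23 B=35 C=51 D=24 E=23] avail[A=23 B=35 C=45 D=17 E=23] open={R10,R12}
Step 23: commit R12 -> on_hand[A=23 B=35 C=45 D=24 E=23] avail[A=23 B=35 C=45 D=17 E=23] open={R10}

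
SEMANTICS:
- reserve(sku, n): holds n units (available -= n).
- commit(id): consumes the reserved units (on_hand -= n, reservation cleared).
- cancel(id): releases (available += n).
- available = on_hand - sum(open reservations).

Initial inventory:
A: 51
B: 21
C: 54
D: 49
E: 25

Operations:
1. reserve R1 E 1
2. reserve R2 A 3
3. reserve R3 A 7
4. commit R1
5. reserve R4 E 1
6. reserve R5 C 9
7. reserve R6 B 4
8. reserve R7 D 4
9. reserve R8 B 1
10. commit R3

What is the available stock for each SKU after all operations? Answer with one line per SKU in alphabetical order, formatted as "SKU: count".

Step 1: reserve R1 E 1 -> on_hand[A=51 B=21 C=54 D=49 E=25] avail[A=51 B=21 C=54 D=49 E=24] open={R1}
Step 2: reserve R2 A 3 -> on_hand[A=51 B=21 C=54 D=49 E=25] avail[A=48 B=21 C=54 D=49 E=24] open={R1,R2}
Step 3: reserve R3 A 7 -> on_hand[A=51 B=21 C=54 D=49 E=25] avail[A=41 B=21 C=54 D=49 E=24] open={R1,R2,R3}
Step 4: commit R1 -> on_hand[A=51 B=21 C=54 D=49 E=24] avail[A=41 B=21 C=54 D=49 E=24] open={R2,R3}
Step 5: reserve R4 E 1 -> on_hand[A=51 B=21 C=54 D=49 E=24] avail[A=41 B=21 C=54 D=49 E=23] open={R2,R3,R4}
Step 6: reserve R5 C 9 -> on_hand[A=51 B=21 C=54 D=49 E=24] avail[A=41 B=21 C=45 D=49 E=23] open={R2,R3,R4,R5}
Step 7: reserve R6 B 4 -> on_hand[A=51 B=21 C=54 D=49 E=24] avail[A=41 B=17 C=45 D=49 E=23] open={R2,R3,R4,R5,R6}
Step 8: reserve R7 D 4 -> on_hand[A=51 B=21 C=54 D=49 E=24] avail[A=41 B=17 C=45 D=45 E=23] open={R2,R3,R4,R5,R6,R7}
Step 9: reserve R8 B 1 -> on_hand[A=51 B=21 C=54 D=49 E=24] avail[A=41 B=16 C=45 D=45 E=23] open={R2,R3,R4,R5,R6,R7,R8}
Step 10: commit R3 -> on_hand[A=44 B=21 C=54 D=49 E=24] avail[A=41 B=16 C=45 D=45 E=23] open={R2,R4,R5,R6,R7,R8}

Answer: A: 41
B: 16
C: 45
D: 45
E: 23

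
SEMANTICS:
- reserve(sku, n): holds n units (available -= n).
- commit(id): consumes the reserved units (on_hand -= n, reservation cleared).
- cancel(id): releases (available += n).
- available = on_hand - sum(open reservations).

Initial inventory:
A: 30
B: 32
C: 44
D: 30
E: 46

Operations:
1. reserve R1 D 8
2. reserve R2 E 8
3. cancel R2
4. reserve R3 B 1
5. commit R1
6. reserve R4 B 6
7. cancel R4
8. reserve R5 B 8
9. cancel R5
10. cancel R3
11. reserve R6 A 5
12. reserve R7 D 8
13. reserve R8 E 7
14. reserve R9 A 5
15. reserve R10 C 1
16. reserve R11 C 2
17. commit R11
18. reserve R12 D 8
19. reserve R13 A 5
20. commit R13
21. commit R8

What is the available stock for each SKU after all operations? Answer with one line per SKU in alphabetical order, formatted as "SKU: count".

Answer: A: 15
B: 32
C: 41
D: 6
E: 39

Derivation:
Step 1: reserve R1 D 8 -> on_hand[A=30 B=32 C=44 D=30 E=46] avail[A=30 B=32 C=44 D=22 E=46] open={R1}
Step 2: reserve R2 E 8 -> on_hand[A=30 B=32 C=44 D=30 E=46] avail[A=30 B=32 C=44 D=22 E=38] open={R1,R2}
Step 3: cancel R2 -> on_hand[A=30 B=32 C=44 D=30 E=46] avail[A=30 B=32 C=44 D=22 E=46] open={R1}
Step 4: reserve R3 B 1 -> on_hand[A=30 B=32 C=44 D=30 E=46] avail[A=30 B=31 C=44 D=22 E=46] open={R1,R3}
Step 5: commit R1 -> on_hand[A=30 B=32 C=44 D=22 E=46] avail[A=30 B=31 C=44 D=22 E=46] open={R3}
Step 6: reserve R4 B 6 -> on_hand[A=30 B=32 C=44 D=22 E=46] avail[A=30 B=25 C=44 D=22 E=46] open={R3,R4}
Step 7: cancel R4 -> on_hand[A=30 B=32 C=44 D=22 E=46] avail[A=30 B=31 C=44 D=22 E=46] open={R3}
Step 8: reserve R5 B 8 -> on_hand[A=30 B=32 C=44 D=22 E=46] avail[A=30 B=23 C=44 D=22 E=46] open={R3,R5}
Step 9: cancel R5 -> on_hand[A=30 B=32 C=44 D=22 E=46] avail[A=30 B=31 C=44 D=22 E=46] open={R3}
Step 10: cancel R3 -> on_hand[A=30 B=32 C=44 D=22 E=46] avail[A=30 B=32 C=44 D=22 E=46] open={}
Step 11: reserve R6 A 5 -> on_hand[A=30 B=32 C=44 D=22 E=46] avail[A=25 B=32 C=44 D=22 E=46] open={R6}
Step 12: reserve R7 D 8 -> on_hand[A=30 B=32 C=44 D=22 E=46] avail[A=25 B=32 C=44 D=14 E=46] open={R6,R7}
Step 13: reserve R8 E 7 -> on_hand[A=30 B=32 C=44 D=22 E=46] avail[A=25 B=32 C=44 D=14 E=39] open={R6,R7,R8}
Step 14: reserve R9 A 5 -> on_hand[A=30 B=32 C=44 D=22 E=46] avail[A=20 B=32 C=44 D=14 E=39] open={R6,R7,R8,R9}
Step 15: reserve R10 C 1 -> on_hand[A=30 B=32 C=44 D=22 E=46] avail[A=20 B=32 C=43 D=14 E=39] open={R10,R6,R7,R8,R9}
Step 16: reserve R11 C 2 -> on_hand[A=30 B=32 C=44 D=22 E=46] avail[A=20 B=32 C=41 D=14 E=39] open={R10,R11,R6,R7,R8,R9}
Step 17: commit R11 -> on_hand[A=30 B=32 C=42 D=22 E=46] avail[A=20 B=32 C=41 D=14 E=39] open={R10,R6,R7,R8,R9}
Step 18: reserve R12 D 8 -> on_hand[A=30 B=32 C=42 D=22 E=46] avail[A=20 B=32 C=41 D=6 E=39] open={R10,R12,R6,R7,R8,R9}
Step 19: reserve R13 A 5 -> on_hand[A=30 B=32 C=42 D=22 E=46] avail[A=15 B=32 C=41 D=6 E=39] open={R10,R12,R13,R6,R7,R8,R9}
Step 20: commit R13 -> on_hand[A=25 B=32 C=42 D=22 E=46] avail[A=15 B=32 C=41 D=6 E=39] open={R10,R12,R6,R7,R8,R9}
Step 21: commit R8 -> on_hand[A=25 B=32 C=42 D=22 E=39] avail[A=15 B=32 C=41 D=6 E=39] open={R10,R12,R6,R7,R9}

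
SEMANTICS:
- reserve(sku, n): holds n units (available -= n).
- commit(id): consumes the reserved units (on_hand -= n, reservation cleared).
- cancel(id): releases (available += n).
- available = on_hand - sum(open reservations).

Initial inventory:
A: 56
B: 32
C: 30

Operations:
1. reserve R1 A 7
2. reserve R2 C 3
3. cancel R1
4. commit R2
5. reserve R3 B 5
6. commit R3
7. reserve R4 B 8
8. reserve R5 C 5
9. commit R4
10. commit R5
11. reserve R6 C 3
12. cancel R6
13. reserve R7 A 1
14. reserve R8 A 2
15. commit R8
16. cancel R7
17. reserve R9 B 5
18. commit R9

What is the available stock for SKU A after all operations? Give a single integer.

Step 1: reserve R1 A 7 -> on_hand[A=56 B=32 C=30] avail[A=49 B=32 C=30] open={R1}
Step 2: reserve R2 C 3 -> on_hand[A=56 B=32 C=30] avail[A=49 B=32 C=27] open={R1,R2}
Step 3: cancel R1 -> on_hand[A=56 B=32 C=30] avail[A=56 B=32 C=27] open={R2}
Step 4: commit R2 -> on_hand[A=56 B=32 C=27] avail[A=56 B=32 C=27] open={}
Step 5: reserve R3 B 5 -> on_hand[A=56 B=32 C=27] avail[A=56 B=27 C=27] open={R3}
Step 6: commit R3 -> on_hand[A=56 B=27 C=27] avail[A=56 B=27 C=27] open={}
Step 7: reserve R4 B 8 -> on_hand[A=56 B=27 C=27] avail[A=56 B=19 C=27] open={R4}
Step 8: reserve R5 C 5 -> on_hand[A=56 B=27 C=27] avail[A=56 B=19 C=22] open={R4,R5}
Step 9: commit R4 -> on_hand[A=56 B=19 C=27] avail[A=56 B=19 C=22] open={R5}
Step 10: commit R5 -> on_hand[A=56 B=19 C=22] avail[A=56 B=19 C=22] open={}
Step 11: reserve R6 C 3 -> on_hand[A=56 B=19 C=22] avail[A=56 B=19 C=19] open={R6}
Step 12: cancel R6 -> on_hand[A=56 B=19 C=22] avail[A=56 B=19 C=22] open={}
Step 13: reserve R7 A 1 -> on_hand[A=56 B=19 C=22] avail[A=55 B=19 C=22] open={R7}
Step 14: reserve R8 A 2 -> on_hand[A=56 B=19 C=22] avail[A=53 B=19 C=22] open={R7,R8}
Step 15: commit R8 -> on_hand[A=54 B=19 C=22] avail[A=53 B=19 C=22] open={R7}
Step 16: cancel R7 -> on_hand[A=54 B=19 C=22] avail[A=54 B=19 C=22] open={}
Step 17: reserve R9 B 5 -> on_hand[A=54 B=19 C=22] avail[A=54 B=14 C=22] open={R9}
Step 18: commit R9 -> on_hand[A=54 B=14 C=22] avail[A=54 B=14 C=22] open={}
Final available[A] = 54

Answer: 54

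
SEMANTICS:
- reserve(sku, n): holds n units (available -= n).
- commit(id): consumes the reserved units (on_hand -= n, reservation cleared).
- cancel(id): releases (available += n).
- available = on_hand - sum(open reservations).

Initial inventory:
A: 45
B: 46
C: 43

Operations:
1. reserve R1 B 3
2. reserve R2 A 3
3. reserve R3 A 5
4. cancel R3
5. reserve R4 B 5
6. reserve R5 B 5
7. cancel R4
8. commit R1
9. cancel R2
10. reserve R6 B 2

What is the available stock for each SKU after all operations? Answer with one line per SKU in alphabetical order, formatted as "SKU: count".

Answer: A: 45
B: 36
C: 43

Derivation:
Step 1: reserve R1 B 3 -> on_hand[A=45 B=46 C=43] avail[A=45 B=43 C=43] open={R1}
Step 2: reserve R2 A 3 -> on_hand[A=45 B=46 C=43] avail[A=42 B=43 C=43] open={R1,R2}
Step 3: reserve R3 A 5 -> on_hand[A=45 B=46 C=43] avail[A=37 B=43 C=43] open={R1,R2,R3}
Step 4: cancel R3 -> on_hand[A=45 B=46 C=43] avail[A=42 B=43 C=43] open={R1,R2}
Step 5: reserve R4 B 5 -> on_hand[A=45 B=46 C=43] avail[A=42 B=38 C=43] open={R1,R2,R4}
Step 6: reserve R5 B 5 -> on_hand[A=45 B=46 C=43] avail[A=42 B=33 C=43] open={R1,R2,R4,R5}
Step 7: cancel R4 -> on_hand[A=45 B=46 C=43] avail[A=42 B=38 C=43] open={R1,R2,R5}
Step 8: commit R1 -> on_hand[A=45 B=43 C=43] avail[A=42 B=38 C=43] open={R2,R5}
Step 9: cancel R2 -> on_hand[A=45 B=43 C=43] avail[A=45 B=38 C=43] open={R5}
Step 10: reserve R6 B 2 -> on_hand[A=45 B=43 C=43] avail[A=45 B=36 C=43] open={R5,R6}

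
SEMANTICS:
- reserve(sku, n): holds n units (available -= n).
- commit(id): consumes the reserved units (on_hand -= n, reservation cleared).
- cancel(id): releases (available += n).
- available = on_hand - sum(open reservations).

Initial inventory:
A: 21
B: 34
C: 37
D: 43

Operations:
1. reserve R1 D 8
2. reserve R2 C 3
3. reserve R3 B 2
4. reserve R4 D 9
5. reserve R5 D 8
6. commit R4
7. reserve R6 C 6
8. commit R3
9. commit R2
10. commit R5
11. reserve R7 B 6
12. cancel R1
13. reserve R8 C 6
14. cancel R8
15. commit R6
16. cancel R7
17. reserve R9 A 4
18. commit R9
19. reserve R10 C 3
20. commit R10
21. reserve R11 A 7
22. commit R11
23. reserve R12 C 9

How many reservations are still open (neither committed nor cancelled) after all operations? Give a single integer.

Step 1: reserve R1 D 8 -> on_hand[A=21 B=34 C=37 D=43] avail[A=21 B=34 C=37 D=35] open={R1}
Step 2: reserve R2 C 3 -> on_hand[A=21 B=34 C=37 D=43] avail[A=21 B=34 C=34 D=35] open={R1,R2}
Step 3: reserve R3 B 2 -> on_hand[A=21 B=34 C=37 D=43] avail[A=21 B=32 C=34 D=35] open={R1,R2,R3}
Step 4: reserve R4 D 9 -> on_hand[A=21 B=34 C=37 D=43] avail[A=21 B=32 C=34 D=26] open={R1,R2,R3,R4}
Step 5: reserve R5 D 8 -> on_hand[A=21 B=34 C=37 D=43] avail[A=21 B=32 C=34 D=18] open={R1,R2,R3,R4,R5}
Step 6: commit R4 -> on_hand[A=21 B=34 C=37 D=34] avail[A=21 B=32 C=34 D=18] open={R1,R2,R3,R5}
Step 7: reserve R6 C 6 -> on_hand[A=21 B=34 C=37 D=34] avail[A=21 B=32 C=28 D=18] open={R1,R2,R3,R5,R6}
Step 8: commit R3 -> on_hand[A=21 B=32 C=37 D=34] avail[A=21 B=32 C=28 D=18] open={R1,R2,R5,R6}
Step 9: commit R2 -> on_hand[A=21 B=32 C=34 D=34] avail[A=21 B=32 C=28 D=18] open={R1,R5,R6}
Step 10: commit R5 -> on_hand[A=21 B=32 C=34 D=26] avail[A=21 B=32 C=28 D=18] open={R1,R6}
Step 11: reserve R7 B 6 -> on_hand[A=21 B=32 C=34 D=26] avail[A=21 B=26 C=28 D=18] open={R1,R6,R7}
Step 12: cancel R1 -> on_hand[A=21 B=32 C=34 D=26] avail[A=21 B=26 C=28 D=26] open={R6,R7}
Step 13: reserve R8 C 6 -> on_hand[A=21 B=32 C=34 D=26] avail[A=21 B=26 C=22 D=26] open={R6,R7,R8}
Step 14: cancel R8 -> on_hand[A=21 B=32 C=34 D=26] avail[A=21 B=26 C=28 D=26] open={R6,R7}
Step 15: commit R6 -> on_hand[A=21 B=32 C=28 D=26] avail[A=21 B=26 C=28 D=26] open={R7}
Step 16: cancel R7 -> on_hand[A=21 B=32 C=28 D=26] avail[A=21 B=32 C=28 D=26] open={}
Step 17: reserve R9 A 4 -> on_hand[A=21 B=32 C=28 D=26] avail[A=17 B=32 C=28 D=26] open={R9}
Step 18: commit R9 -> on_hand[A=17 B=32 C=28 D=26] avail[A=17 B=32 C=28 D=26] open={}
Step 19: reserve R10 C 3 -> on_hand[A=17 B=32 C=28 D=26] avail[A=17 B=32 C=25 D=26] open={R10}
Step 20: commit R10 -> on_hand[A=17 B=32 C=25 D=26] avail[A=17 B=32 C=25 D=26] open={}
Step 21: reserve R11 A 7 -> on_hand[A=17 B=32 C=25 D=26] avail[A=10 B=32 C=25 D=26] open={R11}
Step 22: commit R11 -> on_hand[A=10 B=32 C=25 D=26] avail[A=10 B=32 C=25 D=26] open={}
Step 23: reserve R12 C 9 -> on_hand[A=10 B=32 C=25 D=26] avail[A=10 B=32 C=16 D=26] open={R12}
Open reservations: ['R12'] -> 1

Answer: 1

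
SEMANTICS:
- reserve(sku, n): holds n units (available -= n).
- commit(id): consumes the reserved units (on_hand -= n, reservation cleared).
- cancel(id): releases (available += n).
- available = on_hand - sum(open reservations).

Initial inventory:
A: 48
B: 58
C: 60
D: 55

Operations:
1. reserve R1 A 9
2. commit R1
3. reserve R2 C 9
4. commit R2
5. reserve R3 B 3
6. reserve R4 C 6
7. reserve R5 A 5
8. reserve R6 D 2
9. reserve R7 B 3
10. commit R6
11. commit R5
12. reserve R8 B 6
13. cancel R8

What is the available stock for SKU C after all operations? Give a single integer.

Step 1: reserve R1 A 9 -> on_hand[A=48 B=58 C=60 D=55] avail[A=39 B=58 C=60 D=55] open={R1}
Step 2: commit R1 -> on_hand[A=39 B=58 C=60 D=55] avail[A=39 B=58 C=60 D=55] open={}
Step 3: reserve R2 C 9 -> on_hand[A=39 B=58 C=60 D=55] avail[A=39 B=58 C=51 D=55] open={R2}
Step 4: commit R2 -> on_hand[A=39 B=58 C=51 D=55] avail[A=39 B=58 C=51 D=55] open={}
Step 5: reserve R3 B 3 -> on_hand[A=39 B=58 C=51 D=55] avail[A=39 B=55 C=51 D=55] open={R3}
Step 6: reserve R4 C 6 -> on_hand[A=39 B=58 C=51 D=55] avail[A=39 B=55 C=45 D=55] open={R3,R4}
Step 7: reserve R5 A 5 -> on_hand[A=39 B=58 C=51 D=55] avail[A=34 B=55 C=45 D=55] open={R3,R4,R5}
Step 8: reserve R6 D 2 -> on_hand[A=39 B=58 C=51 D=55] avail[A=34 B=55 C=45 D=53] open={R3,R4,R5,R6}
Step 9: reserve R7 B 3 -> on_hand[A=39 B=58 C=51 D=55] avail[A=34 B=52 C=45 D=53] open={R3,R4,R5,R6,R7}
Step 10: commit R6 -> on_hand[A=39 B=58 C=51 D=53] avail[A=34 B=52 C=45 D=53] open={R3,R4,R5,R7}
Step 11: commit R5 -> on_hand[A=34 B=58 C=51 D=53] avail[A=34 B=52 C=45 D=53] open={R3,R4,R7}
Step 12: reserve R8 B 6 -> on_hand[A=34 B=58 C=51 D=53] avail[A=34 B=46 C=45 D=53] open={R3,R4,R7,R8}
Step 13: cancel R8 -> on_hand[A=34 B=58 C=51 D=53] avail[A=34 B=52 C=45 D=53] open={R3,R4,R7}
Final available[C] = 45

Answer: 45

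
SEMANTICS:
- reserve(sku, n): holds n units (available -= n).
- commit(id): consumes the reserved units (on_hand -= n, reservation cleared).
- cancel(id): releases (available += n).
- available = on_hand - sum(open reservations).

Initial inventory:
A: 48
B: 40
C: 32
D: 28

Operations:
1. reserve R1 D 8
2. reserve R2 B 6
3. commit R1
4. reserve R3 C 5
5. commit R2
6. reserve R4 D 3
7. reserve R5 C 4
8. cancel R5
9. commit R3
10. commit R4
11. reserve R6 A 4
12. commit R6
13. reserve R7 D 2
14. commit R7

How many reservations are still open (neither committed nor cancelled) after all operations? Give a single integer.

Step 1: reserve R1 D 8 -> on_hand[A=48 B=40 C=32 D=28] avail[A=48 B=40 C=32 D=20] open={R1}
Step 2: reserve R2 B 6 -> on_hand[A=48 B=40 C=32 D=28] avail[A=48 B=34 C=32 D=20] open={R1,R2}
Step 3: commit R1 -> on_hand[A=48 B=40 C=32 D=20] avail[A=48 B=34 C=32 D=20] open={R2}
Step 4: reserve R3 C 5 -> on_hand[A=48 B=40 C=32 D=20] avail[A=48 B=34 C=27 D=20] open={R2,R3}
Step 5: commit R2 -> on_hand[A=48 B=34 C=32 D=20] avail[A=48 B=34 C=27 D=20] open={R3}
Step 6: reserve R4 D 3 -> on_hand[A=48 B=34 C=32 D=20] avail[A=48 B=34 C=27 D=17] open={R3,R4}
Step 7: reserve R5 C 4 -> on_hand[A=48 B=34 C=32 D=20] avail[A=48 B=34 C=23 D=17] open={R3,R4,R5}
Step 8: cancel R5 -> on_hand[A=48 B=34 C=32 D=20] avail[A=48 B=34 C=27 D=17] open={R3,R4}
Step 9: commit R3 -> on_hand[A=48 B=34 C=27 D=20] avail[A=48 B=34 C=27 D=17] open={R4}
Step 10: commit R4 -> on_hand[A=48 B=34 C=27 D=17] avail[A=48 B=34 C=27 D=17] open={}
Step 11: reserve R6 A 4 -> on_hand[A=48 B=34 C=27 D=17] avail[A=44 B=34 C=27 D=17] open={R6}
Step 12: commit R6 -> on_hand[A=44 B=34 C=27 D=17] avail[A=44 B=34 C=27 D=17] open={}
Step 13: reserve R7 D 2 -> on_hand[A=44 B=34 C=27 D=17] avail[A=44 B=34 C=27 D=15] open={R7}
Step 14: commit R7 -> on_hand[A=44 B=34 C=27 D=15] avail[A=44 B=34 C=27 D=15] open={}
Open reservations: [] -> 0

Answer: 0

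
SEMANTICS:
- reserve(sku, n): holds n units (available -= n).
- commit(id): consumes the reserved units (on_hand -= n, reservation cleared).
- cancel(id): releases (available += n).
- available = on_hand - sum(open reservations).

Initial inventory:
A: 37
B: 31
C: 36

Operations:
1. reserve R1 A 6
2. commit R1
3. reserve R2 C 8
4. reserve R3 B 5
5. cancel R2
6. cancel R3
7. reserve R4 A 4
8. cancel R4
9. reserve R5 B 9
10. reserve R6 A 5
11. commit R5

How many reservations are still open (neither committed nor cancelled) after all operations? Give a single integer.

Step 1: reserve R1 A 6 -> on_hand[A=37 B=31 C=36] avail[A=31 B=31 C=36] open={R1}
Step 2: commit R1 -> on_hand[A=31 B=31 C=36] avail[A=31 B=31 C=36] open={}
Step 3: reserve R2 C 8 -> on_hand[A=31 B=31 C=36] avail[A=31 B=31 C=28] open={R2}
Step 4: reserve R3 B 5 -> on_hand[A=31 B=31 C=36] avail[A=31 B=26 C=28] open={R2,R3}
Step 5: cancel R2 -> on_hand[A=31 B=31 C=36] avail[A=31 B=26 C=36] open={R3}
Step 6: cancel R3 -> on_hand[A=31 B=31 C=36] avail[A=31 B=31 C=36] open={}
Step 7: reserve R4 A 4 -> on_hand[A=31 B=31 C=36] avail[A=27 B=31 C=36] open={R4}
Step 8: cancel R4 -> on_hand[A=31 B=31 C=36] avail[A=31 B=31 C=36] open={}
Step 9: reserve R5 B 9 -> on_hand[A=31 B=31 C=36] avail[A=31 B=22 C=36] open={R5}
Step 10: reserve R6 A 5 -> on_hand[A=31 B=31 C=36] avail[A=26 B=22 C=36] open={R5,R6}
Step 11: commit R5 -> on_hand[A=31 B=22 C=36] avail[A=26 B=22 C=36] open={R6}
Open reservations: ['R6'] -> 1

Answer: 1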